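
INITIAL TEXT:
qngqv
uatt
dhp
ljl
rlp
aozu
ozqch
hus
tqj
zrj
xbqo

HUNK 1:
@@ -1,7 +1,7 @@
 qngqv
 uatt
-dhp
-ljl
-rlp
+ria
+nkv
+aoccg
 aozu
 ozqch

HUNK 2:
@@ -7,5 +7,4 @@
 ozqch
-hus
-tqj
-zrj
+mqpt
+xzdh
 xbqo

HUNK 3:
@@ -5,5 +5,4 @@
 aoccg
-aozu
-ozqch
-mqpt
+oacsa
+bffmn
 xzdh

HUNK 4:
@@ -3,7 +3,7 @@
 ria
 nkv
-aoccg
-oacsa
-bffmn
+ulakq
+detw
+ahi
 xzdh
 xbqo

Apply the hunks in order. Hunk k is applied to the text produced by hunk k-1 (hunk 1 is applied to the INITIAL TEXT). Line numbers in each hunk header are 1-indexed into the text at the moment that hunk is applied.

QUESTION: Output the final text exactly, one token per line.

Hunk 1: at line 1 remove [dhp,ljl,rlp] add [ria,nkv,aoccg] -> 11 lines: qngqv uatt ria nkv aoccg aozu ozqch hus tqj zrj xbqo
Hunk 2: at line 7 remove [hus,tqj,zrj] add [mqpt,xzdh] -> 10 lines: qngqv uatt ria nkv aoccg aozu ozqch mqpt xzdh xbqo
Hunk 3: at line 5 remove [aozu,ozqch,mqpt] add [oacsa,bffmn] -> 9 lines: qngqv uatt ria nkv aoccg oacsa bffmn xzdh xbqo
Hunk 4: at line 3 remove [aoccg,oacsa,bffmn] add [ulakq,detw,ahi] -> 9 lines: qngqv uatt ria nkv ulakq detw ahi xzdh xbqo

Answer: qngqv
uatt
ria
nkv
ulakq
detw
ahi
xzdh
xbqo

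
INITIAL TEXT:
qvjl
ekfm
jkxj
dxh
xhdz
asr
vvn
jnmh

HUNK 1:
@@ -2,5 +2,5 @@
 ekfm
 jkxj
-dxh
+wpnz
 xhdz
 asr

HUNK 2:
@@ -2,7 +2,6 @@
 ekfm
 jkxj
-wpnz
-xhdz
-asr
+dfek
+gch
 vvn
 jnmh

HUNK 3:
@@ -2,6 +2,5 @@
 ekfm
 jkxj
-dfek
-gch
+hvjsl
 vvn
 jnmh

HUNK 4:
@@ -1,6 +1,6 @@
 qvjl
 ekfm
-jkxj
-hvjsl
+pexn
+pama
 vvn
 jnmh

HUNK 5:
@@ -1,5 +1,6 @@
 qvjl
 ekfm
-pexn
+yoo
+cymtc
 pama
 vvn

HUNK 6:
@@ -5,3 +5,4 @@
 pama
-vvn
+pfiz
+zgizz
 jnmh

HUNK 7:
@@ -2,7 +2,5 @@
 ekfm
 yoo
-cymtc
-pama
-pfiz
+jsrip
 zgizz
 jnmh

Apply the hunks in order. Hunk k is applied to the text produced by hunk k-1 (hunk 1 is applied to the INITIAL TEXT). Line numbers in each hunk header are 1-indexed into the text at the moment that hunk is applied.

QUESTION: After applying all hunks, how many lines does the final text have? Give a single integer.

Hunk 1: at line 2 remove [dxh] add [wpnz] -> 8 lines: qvjl ekfm jkxj wpnz xhdz asr vvn jnmh
Hunk 2: at line 2 remove [wpnz,xhdz,asr] add [dfek,gch] -> 7 lines: qvjl ekfm jkxj dfek gch vvn jnmh
Hunk 3: at line 2 remove [dfek,gch] add [hvjsl] -> 6 lines: qvjl ekfm jkxj hvjsl vvn jnmh
Hunk 4: at line 1 remove [jkxj,hvjsl] add [pexn,pama] -> 6 lines: qvjl ekfm pexn pama vvn jnmh
Hunk 5: at line 1 remove [pexn] add [yoo,cymtc] -> 7 lines: qvjl ekfm yoo cymtc pama vvn jnmh
Hunk 6: at line 5 remove [vvn] add [pfiz,zgizz] -> 8 lines: qvjl ekfm yoo cymtc pama pfiz zgizz jnmh
Hunk 7: at line 2 remove [cymtc,pama,pfiz] add [jsrip] -> 6 lines: qvjl ekfm yoo jsrip zgizz jnmh
Final line count: 6

Answer: 6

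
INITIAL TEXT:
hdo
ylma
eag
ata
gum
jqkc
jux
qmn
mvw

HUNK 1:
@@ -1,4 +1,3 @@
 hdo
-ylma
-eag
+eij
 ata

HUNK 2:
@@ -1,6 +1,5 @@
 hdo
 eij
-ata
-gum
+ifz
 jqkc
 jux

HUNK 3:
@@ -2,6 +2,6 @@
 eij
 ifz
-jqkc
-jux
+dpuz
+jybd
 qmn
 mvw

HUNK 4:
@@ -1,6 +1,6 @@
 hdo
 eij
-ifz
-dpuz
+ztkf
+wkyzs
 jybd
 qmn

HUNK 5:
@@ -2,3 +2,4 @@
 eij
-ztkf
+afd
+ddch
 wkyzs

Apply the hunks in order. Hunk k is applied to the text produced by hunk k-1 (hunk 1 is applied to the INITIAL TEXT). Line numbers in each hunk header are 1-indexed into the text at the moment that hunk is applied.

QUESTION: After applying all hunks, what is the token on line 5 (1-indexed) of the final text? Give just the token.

Answer: wkyzs

Derivation:
Hunk 1: at line 1 remove [ylma,eag] add [eij] -> 8 lines: hdo eij ata gum jqkc jux qmn mvw
Hunk 2: at line 1 remove [ata,gum] add [ifz] -> 7 lines: hdo eij ifz jqkc jux qmn mvw
Hunk 3: at line 2 remove [jqkc,jux] add [dpuz,jybd] -> 7 lines: hdo eij ifz dpuz jybd qmn mvw
Hunk 4: at line 1 remove [ifz,dpuz] add [ztkf,wkyzs] -> 7 lines: hdo eij ztkf wkyzs jybd qmn mvw
Hunk 5: at line 2 remove [ztkf] add [afd,ddch] -> 8 lines: hdo eij afd ddch wkyzs jybd qmn mvw
Final line 5: wkyzs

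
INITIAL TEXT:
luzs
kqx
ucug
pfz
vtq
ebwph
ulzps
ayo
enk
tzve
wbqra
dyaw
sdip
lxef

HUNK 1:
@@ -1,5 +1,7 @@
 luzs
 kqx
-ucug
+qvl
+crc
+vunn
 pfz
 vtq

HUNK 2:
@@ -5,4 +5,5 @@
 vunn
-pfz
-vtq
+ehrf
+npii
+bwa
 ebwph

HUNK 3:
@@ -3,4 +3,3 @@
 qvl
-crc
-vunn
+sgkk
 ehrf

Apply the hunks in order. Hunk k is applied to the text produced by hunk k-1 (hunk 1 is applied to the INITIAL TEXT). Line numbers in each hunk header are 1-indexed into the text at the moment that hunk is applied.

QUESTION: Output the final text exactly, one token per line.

Answer: luzs
kqx
qvl
sgkk
ehrf
npii
bwa
ebwph
ulzps
ayo
enk
tzve
wbqra
dyaw
sdip
lxef

Derivation:
Hunk 1: at line 1 remove [ucug] add [qvl,crc,vunn] -> 16 lines: luzs kqx qvl crc vunn pfz vtq ebwph ulzps ayo enk tzve wbqra dyaw sdip lxef
Hunk 2: at line 5 remove [pfz,vtq] add [ehrf,npii,bwa] -> 17 lines: luzs kqx qvl crc vunn ehrf npii bwa ebwph ulzps ayo enk tzve wbqra dyaw sdip lxef
Hunk 3: at line 3 remove [crc,vunn] add [sgkk] -> 16 lines: luzs kqx qvl sgkk ehrf npii bwa ebwph ulzps ayo enk tzve wbqra dyaw sdip lxef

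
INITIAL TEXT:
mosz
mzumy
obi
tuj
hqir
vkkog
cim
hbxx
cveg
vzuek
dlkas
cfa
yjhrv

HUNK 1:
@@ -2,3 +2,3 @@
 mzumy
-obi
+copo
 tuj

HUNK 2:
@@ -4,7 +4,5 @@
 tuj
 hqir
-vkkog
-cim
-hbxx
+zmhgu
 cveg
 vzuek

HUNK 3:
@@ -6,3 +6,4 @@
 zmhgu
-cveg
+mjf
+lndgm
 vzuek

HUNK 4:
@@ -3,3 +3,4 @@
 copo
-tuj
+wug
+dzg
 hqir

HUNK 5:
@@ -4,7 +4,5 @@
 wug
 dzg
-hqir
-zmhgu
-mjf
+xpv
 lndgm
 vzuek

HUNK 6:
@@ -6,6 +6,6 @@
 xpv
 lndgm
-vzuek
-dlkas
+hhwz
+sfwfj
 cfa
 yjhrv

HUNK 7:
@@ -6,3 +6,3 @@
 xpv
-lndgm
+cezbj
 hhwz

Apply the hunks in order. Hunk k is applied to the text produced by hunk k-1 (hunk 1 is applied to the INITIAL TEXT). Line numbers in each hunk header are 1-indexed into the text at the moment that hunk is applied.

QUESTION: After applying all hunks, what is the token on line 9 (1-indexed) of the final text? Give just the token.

Answer: sfwfj

Derivation:
Hunk 1: at line 2 remove [obi] add [copo] -> 13 lines: mosz mzumy copo tuj hqir vkkog cim hbxx cveg vzuek dlkas cfa yjhrv
Hunk 2: at line 4 remove [vkkog,cim,hbxx] add [zmhgu] -> 11 lines: mosz mzumy copo tuj hqir zmhgu cveg vzuek dlkas cfa yjhrv
Hunk 3: at line 6 remove [cveg] add [mjf,lndgm] -> 12 lines: mosz mzumy copo tuj hqir zmhgu mjf lndgm vzuek dlkas cfa yjhrv
Hunk 4: at line 3 remove [tuj] add [wug,dzg] -> 13 lines: mosz mzumy copo wug dzg hqir zmhgu mjf lndgm vzuek dlkas cfa yjhrv
Hunk 5: at line 4 remove [hqir,zmhgu,mjf] add [xpv] -> 11 lines: mosz mzumy copo wug dzg xpv lndgm vzuek dlkas cfa yjhrv
Hunk 6: at line 6 remove [vzuek,dlkas] add [hhwz,sfwfj] -> 11 lines: mosz mzumy copo wug dzg xpv lndgm hhwz sfwfj cfa yjhrv
Hunk 7: at line 6 remove [lndgm] add [cezbj] -> 11 lines: mosz mzumy copo wug dzg xpv cezbj hhwz sfwfj cfa yjhrv
Final line 9: sfwfj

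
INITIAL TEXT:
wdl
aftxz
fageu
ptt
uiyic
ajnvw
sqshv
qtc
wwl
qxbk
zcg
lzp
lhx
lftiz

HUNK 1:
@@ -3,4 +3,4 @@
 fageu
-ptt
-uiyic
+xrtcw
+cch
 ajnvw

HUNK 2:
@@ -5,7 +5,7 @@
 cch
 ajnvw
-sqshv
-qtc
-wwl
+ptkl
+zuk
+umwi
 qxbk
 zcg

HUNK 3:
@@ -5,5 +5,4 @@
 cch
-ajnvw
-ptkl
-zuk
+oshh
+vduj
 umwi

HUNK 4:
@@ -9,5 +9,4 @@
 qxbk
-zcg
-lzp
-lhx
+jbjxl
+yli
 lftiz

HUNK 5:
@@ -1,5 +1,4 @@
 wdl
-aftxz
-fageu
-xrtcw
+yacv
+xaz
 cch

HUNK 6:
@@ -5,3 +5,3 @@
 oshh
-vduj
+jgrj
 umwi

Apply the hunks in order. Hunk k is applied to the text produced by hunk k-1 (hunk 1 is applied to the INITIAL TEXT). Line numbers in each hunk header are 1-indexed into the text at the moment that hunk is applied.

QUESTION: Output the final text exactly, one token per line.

Hunk 1: at line 3 remove [ptt,uiyic] add [xrtcw,cch] -> 14 lines: wdl aftxz fageu xrtcw cch ajnvw sqshv qtc wwl qxbk zcg lzp lhx lftiz
Hunk 2: at line 5 remove [sqshv,qtc,wwl] add [ptkl,zuk,umwi] -> 14 lines: wdl aftxz fageu xrtcw cch ajnvw ptkl zuk umwi qxbk zcg lzp lhx lftiz
Hunk 3: at line 5 remove [ajnvw,ptkl,zuk] add [oshh,vduj] -> 13 lines: wdl aftxz fageu xrtcw cch oshh vduj umwi qxbk zcg lzp lhx lftiz
Hunk 4: at line 9 remove [zcg,lzp,lhx] add [jbjxl,yli] -> 12 lines: wdl aftxz fageu xrtcw cch oshh vduj umwi qxbk jbjxl yli lftiz
Hunk 5: at line 1 remove [aftxz,fageu,xrtcw] add [yacv,xaz] -> 11 lines: wdl yacv xaz cch oshh vduj umwi qxbk jbjxl yli lftiz
Hunk 6: at line 5 remove [vduj] add [jgrj] -> 11 lines: wdl yacv xaz cch oshh jgrj umwi qxbk jbjxl yli lftiz

Answer: wdl
yacv
xaz
cch
oshh
jgrj
umwi
qxbk
jbjxl
yli
lftiz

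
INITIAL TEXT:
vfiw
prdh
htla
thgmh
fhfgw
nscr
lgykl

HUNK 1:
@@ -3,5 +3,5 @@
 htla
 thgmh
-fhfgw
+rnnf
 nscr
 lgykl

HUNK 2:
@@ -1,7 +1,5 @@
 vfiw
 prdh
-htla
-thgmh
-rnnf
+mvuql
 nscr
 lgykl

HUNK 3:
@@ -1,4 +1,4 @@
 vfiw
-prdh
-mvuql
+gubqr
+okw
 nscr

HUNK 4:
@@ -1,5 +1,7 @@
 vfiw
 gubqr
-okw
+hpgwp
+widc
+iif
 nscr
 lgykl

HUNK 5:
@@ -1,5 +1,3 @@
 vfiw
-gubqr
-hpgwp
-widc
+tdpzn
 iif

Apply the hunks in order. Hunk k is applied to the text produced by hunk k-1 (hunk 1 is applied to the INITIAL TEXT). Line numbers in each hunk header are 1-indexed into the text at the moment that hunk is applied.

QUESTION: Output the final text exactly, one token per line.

Hunk 1: at line 3 remove [fhfgw] add [rnnf] -> 7 lines: vfiw prdh htla thgmh rnnf nscr lgykl
Hunk 2: at line 1 remove [htla,thgmh,rnnf] add [mvuql] -> 5 lines: vfiw prdh mvuql nscr lgykl
Hunk 3: at line 1 remove [prdh,mvuql] add [gubqr,okw] -> 5 lines: vfiw gubqr okw nscr lgykl
Hunk 4: at line 1 remove [okw] add [hpgwp,widc,iif] -> 7 lines: vfiw gubqr hpgwp widc iif nscr lgykl
Hunk 5: at line 1 remove [gubqr,hpgwp,widc] add [tdpzn] -> 5 lines: vfiw tdpzn iif nscr lgykl

Answer: vfiw
tdpzn
iif
nscr
lgykl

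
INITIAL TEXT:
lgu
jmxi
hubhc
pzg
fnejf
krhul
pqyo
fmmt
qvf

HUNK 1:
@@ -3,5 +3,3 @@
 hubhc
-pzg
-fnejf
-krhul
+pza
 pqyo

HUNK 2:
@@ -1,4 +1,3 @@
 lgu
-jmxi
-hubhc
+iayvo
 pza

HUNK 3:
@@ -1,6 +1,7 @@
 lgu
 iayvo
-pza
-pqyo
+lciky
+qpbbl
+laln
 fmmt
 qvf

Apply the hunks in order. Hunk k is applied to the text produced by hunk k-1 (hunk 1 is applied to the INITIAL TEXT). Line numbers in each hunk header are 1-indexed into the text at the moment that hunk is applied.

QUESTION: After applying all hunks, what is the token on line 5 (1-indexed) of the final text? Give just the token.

Hunk 1: at line 3 remove [pzg,fnejf,krhul] add [pza] -> 7 lines: lgu jmxi hubhc pza pqyo fmmt qvf
Hunk 2: at line 1 remove [jmxi,hubhc] add [iayvo] -> 6 lines: lgu iayvo pza pqyo fmmt qvf
Hunk 3: at line 1 remove [pza,pqyo] add [lciky,qpbbl,laln] -> 7 lines: lgu iayvo lciky qpbbl laln fmmt qvf
Final line 5: laln

Answer: laln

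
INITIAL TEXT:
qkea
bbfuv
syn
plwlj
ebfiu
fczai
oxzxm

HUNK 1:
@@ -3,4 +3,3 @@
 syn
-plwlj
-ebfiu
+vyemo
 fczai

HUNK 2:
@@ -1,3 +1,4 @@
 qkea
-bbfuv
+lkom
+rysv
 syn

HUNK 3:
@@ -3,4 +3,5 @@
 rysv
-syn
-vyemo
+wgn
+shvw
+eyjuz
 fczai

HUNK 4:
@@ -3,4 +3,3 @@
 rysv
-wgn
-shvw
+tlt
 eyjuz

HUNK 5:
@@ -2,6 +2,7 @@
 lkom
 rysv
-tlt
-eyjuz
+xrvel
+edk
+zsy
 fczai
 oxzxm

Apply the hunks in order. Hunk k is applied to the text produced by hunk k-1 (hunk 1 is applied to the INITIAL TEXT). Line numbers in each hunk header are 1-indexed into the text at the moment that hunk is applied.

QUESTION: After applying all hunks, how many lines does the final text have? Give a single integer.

Answer: 8

Derivation:
Hunk 1: at line 3 remove [plwlj,ebfiu] add [vyemo] -> 6 lines: qkea bbfuv syn vyemo fczai oxzxm
Hunk 2: at line 1 remove [bbfuv] add [lkom,rysv] -> 7 lines: qkea lkom rysv syn vyemo fczai oxzxm
Hunk 3: at line 3 remove [syn,vyemo] add [wgn,shvw,eyjuz] -> 8 lines: qkea lkom rysv wgn shvw eyjuz fczai oxzxm
Hunk 4: at line 3 remove [wgn,shvw] add [tlt] -> 7 lines: qkea lkom rysv tlt eyjuz fczai oxzxm
Hunk 5: at line 2 remove [tlt,eyjuz] add [xrvel,edk,zsy] -> 8 lines: qkea lkom rysv xrvel edk zsy fczai oxzxm
Final line count: 8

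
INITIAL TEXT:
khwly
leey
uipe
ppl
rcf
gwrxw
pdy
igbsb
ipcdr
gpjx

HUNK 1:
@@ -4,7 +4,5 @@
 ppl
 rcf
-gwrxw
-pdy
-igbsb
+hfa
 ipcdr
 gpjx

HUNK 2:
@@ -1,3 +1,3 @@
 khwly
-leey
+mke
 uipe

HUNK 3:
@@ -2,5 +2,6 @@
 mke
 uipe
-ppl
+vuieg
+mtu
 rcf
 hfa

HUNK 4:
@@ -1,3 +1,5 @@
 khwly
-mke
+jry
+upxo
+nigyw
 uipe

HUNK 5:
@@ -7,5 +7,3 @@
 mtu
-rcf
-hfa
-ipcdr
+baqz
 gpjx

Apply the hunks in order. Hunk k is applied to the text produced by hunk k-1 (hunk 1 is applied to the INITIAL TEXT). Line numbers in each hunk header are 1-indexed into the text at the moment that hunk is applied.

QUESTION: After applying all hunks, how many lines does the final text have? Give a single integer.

Hunk 1: at line 4 remove [gwrxw,pdy,igbsb] add [hfa] -> 8 lines: khwly leey uipe ppl rcf hfa ipcdr gpjx
Hunk 2: at line 1 remove [leey] add [mke] -> 8 lines: khwly mke uipe ppl rcf hfa ipcdr gpjx
Hunk 3: at line 2 remove [ppl] add [vuieg,mtu] -> 9 lines: khwly mke uipe vuieg mtu rcf hfa ipcdr gpjx
Hunk 4: at line 1 remove [mke] add [jry,upxo,nigyw] -> 11 lines: khwly jry upxo nigyw uipe vuieg mtu rcf hfa ipcdr gpjx
Hunk 5: at line 7 remove [rcf,hfa,ipcdr] add [baqz] -> 9 lines: khwly jry upxo nigyw uipe vuieg mtu baqz gpjx
Final line count: 9

Answer: 9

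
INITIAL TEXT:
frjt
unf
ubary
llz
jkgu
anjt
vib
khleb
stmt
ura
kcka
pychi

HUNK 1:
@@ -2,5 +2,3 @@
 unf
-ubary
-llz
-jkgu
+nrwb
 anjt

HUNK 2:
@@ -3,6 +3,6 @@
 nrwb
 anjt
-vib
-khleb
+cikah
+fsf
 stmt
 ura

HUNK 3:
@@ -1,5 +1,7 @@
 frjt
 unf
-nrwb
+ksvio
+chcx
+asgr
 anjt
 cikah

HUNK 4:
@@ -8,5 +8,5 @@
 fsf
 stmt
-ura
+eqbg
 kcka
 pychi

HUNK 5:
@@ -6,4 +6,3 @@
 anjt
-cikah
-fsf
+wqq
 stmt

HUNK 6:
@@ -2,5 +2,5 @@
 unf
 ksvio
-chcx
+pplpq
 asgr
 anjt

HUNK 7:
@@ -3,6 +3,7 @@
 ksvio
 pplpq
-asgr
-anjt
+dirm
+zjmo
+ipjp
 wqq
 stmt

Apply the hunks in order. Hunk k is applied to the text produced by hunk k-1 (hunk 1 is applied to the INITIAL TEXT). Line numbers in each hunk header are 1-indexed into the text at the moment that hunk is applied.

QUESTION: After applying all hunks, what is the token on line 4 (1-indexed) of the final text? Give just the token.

Answer: pplpq

Derivation:
Hunk 1: at line 2 remove [ubary,llz,jkgu] add [nrwb] -> 10 lines: frjt unf nrwb anjt vib khleb stmt ura kcka pychi
Hunk 2: at line 3 remove [vib,khleb] add [cikah,fsf] -> 10 lines: frjt unf nrwb anjt cikah fsf stmt ura kcka pychi
Hunk 3: at line 1 remove [nrwb] add [ksvio,chcx,asgr] -> 12 lines: frjt unf ksvio chcx asgr anjt cikah fsf stmt ura kcka pychi
Hunk 4: at line 8 remove [ura] add [eqbg] -> 12 lines: frjt unf ksvio chcx asgr anjt cikah fsf stmt eqbg kcka pychi
Hunk 5: at line 6 remove [cikah,fsf] add [wqq] -> 11 lines: frjt unf ksvio chcx asgr anjt wqq stmt eqbg kcka pychi
Hunk 6: at line 2 remove [chcx] add [pplpq] -> 11 lines: frjt unf ksvio pplpq asgr anjt wqq stmt eqbg kcka pychi
Hunk 7: at line 3 remove [asgr,anjt] add [dirm,zjmo,ipjp] -> 12 lines: frjt unf ksvio pplpq dirm zjmo ipjp wqq stmt eqbg kcka pychi
Final line 4: pplpq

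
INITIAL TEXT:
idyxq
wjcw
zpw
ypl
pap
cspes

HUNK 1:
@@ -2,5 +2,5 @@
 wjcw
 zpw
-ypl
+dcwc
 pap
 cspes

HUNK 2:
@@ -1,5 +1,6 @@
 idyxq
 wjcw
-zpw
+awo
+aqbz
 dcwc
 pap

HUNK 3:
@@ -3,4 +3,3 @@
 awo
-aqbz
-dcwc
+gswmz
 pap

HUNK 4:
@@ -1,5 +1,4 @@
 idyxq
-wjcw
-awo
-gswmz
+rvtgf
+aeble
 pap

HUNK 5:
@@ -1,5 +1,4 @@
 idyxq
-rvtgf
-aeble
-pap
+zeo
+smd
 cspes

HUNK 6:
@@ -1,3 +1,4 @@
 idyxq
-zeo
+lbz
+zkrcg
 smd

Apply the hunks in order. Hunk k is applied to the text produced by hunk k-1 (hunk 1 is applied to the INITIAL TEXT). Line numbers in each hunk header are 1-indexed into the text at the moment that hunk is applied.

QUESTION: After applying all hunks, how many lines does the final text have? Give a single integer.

Hunk 1: at line 2 remove [ypl] add [dcwc] -> 6 lines: idyxq wjcw zpw dcwc pap cspes
Hunk 2: at line 1 remove [zpw] add [awo,aqbz] -> 7 lines: idyxq wjcw awo aqbz dcwc pap cspes
Hunk 3: at line 3 remove [aqbz,dcwc] add [gswmz] -> 6 lines: idyxq wjcw awo gswmz pap cspes
Hunk 4: at line 1 remove [wjcw,awo,gswmz] add [rvtgf,aeble] -> 5 lines: idyxq rvtgf aeble pap cspes
Hunk 5: at line 1 remove [rvtgf,aeble,pap] add [zeo,smd] -> 4 lines: idyxq zeo smd cspes
Hunk 6: at line 1 remove [zeo] add [lbz,zkrcg] -> 5 lines: idyxq lbz zkrcg smd cspes
Final line count: 5

Answer: 5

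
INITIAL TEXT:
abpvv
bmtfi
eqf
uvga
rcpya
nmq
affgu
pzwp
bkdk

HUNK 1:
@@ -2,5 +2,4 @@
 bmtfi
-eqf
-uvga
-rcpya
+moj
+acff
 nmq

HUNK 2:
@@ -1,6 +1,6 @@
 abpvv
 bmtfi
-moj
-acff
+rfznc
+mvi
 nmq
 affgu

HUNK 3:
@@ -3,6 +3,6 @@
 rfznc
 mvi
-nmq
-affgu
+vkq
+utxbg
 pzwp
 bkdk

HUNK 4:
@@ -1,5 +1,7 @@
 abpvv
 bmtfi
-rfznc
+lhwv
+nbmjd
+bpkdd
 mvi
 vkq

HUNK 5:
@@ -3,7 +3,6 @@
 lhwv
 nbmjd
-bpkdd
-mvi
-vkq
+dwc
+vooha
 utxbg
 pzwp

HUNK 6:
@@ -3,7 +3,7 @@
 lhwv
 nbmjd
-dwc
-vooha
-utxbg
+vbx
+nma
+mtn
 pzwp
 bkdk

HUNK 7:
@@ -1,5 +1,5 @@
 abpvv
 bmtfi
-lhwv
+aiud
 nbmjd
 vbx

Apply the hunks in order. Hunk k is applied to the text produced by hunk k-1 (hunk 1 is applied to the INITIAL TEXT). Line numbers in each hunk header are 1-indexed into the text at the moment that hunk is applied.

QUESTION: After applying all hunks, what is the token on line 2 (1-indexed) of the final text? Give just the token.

Hunk 1: at line 2 remove [eqf,uvga,rcpya] add [moj,acff] -> 8 lines: abpvv bmtfi moj acff nmq affgu pzwp bkdk
Hunk 2: at line 1 remove [moj,acff] add [rfznc,mvi] -> 8 lines: abpvv bmtfi rfznc mvi nmq affgu pzwp bkdk
Hunk 3: at line 3 remove [nmq,affgu] add [vkq,utxbg] -> 8 lines: abpvv bmtfi rfznc mvi vkq utxbg pzwp bkdk
Hunk 4: at line 1 remove [rfznc] add [lhwv,nbmjd,bpkdd] -> 10 lines: abpvv bmtfi lhwv nbmjd bpkdd mvi vkq utxbg pzwp bkdk
Hunk 5: at line 3 remove [bpkdd,mvi,vkq] add [dwc,vooha] -> 9 lines: abpvv bmtfi lhwv nbmjd dwc vooha utxbg pzwp bkdk
Hunk 6: at line 3 remove [dwc,vooha,utxbg] add [vbx,nma,mtn] -> 9 lines: abpvv bmtfi lhwv nbmjd vbx nma mtn pzwp bkdk
Hunk 7: at line 1 remove [lhwv] add [aiud] -> 9 lines: abpvv bmtfi aiud nbmjd vbx nma mtn pzwp bkdk
Final line 2: bmtfi

Answer: bmtfi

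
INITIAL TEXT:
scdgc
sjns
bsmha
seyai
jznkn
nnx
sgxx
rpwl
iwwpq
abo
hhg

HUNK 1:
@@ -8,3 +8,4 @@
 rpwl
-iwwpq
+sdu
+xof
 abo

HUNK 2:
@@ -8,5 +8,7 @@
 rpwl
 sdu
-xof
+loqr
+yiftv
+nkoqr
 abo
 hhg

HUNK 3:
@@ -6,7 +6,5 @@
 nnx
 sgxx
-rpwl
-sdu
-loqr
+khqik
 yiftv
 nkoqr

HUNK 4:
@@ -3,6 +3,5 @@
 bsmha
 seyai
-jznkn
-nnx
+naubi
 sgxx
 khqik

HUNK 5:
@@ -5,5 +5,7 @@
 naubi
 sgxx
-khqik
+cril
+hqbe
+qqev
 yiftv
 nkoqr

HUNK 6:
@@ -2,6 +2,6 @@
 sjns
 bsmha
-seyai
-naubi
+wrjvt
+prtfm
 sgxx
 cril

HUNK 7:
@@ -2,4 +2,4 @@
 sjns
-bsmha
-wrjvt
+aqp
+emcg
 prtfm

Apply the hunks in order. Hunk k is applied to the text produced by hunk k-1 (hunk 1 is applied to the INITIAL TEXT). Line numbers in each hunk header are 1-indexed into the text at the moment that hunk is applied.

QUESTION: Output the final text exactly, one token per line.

Answer: scdgc
sjns
aqp
emcg
prtfm
sgxx
cril
hqbe
qqev
yiftv
nkoqr
abo
hhg

Derivation:
Hunk 1: at line 8 remove [iwwpq] add [sdu,xof] -> 12 lines: scdgc sjns bsmha seyai jznkn nnx sgxx rpwl sdu xof abo hhg
Hunk 2: at line 8 remove [xof] add [loqr,yiftv,nkoqr] -> 14 lines: scdgc sjns bsmha seyai jznkn nnx sgxx rpwl sdu loqr yiftv nkoqr abo hhg
Hunk 3: at line 6 remove [rpwl,sdu,loqr] add [khqik] -> 12 lines: scdgc sjns bsmha seyai jznkn nnx sgxx khqik yiftv nkoqr abo hhg
Hunk 4: at line 3 remove [jznkn,nnx] add [naubi] -> 11 lines: scdgc sjns bsmha seyai naubi sgxx khqik yiftv nkoqr abo hhg
Hunk 5: at line 5 remove [khqik] add [cril,hqbe,qqev] -> 13 lines: scdgc sjns bsmha seyai naubi sgxx cril hqbe qqev yiftv nkoqr abo hhg
Hunk 6: at line 2 remove [seyai,naubi] add [wrjvt,prtfm] -> 13 lines: scdgc sjns bsmha wrjvt prtfm sgxx cril hqbe qqev yiftv nkoqr abo hhg
Hunk 7: at line 2 remove [bsmha,wrjvt] add [aqp,emcg] -> 13 lines: scdgc sjns aqp emcg prtfm sgxx cril hqbe qqev yiftv nkoqr abo hhg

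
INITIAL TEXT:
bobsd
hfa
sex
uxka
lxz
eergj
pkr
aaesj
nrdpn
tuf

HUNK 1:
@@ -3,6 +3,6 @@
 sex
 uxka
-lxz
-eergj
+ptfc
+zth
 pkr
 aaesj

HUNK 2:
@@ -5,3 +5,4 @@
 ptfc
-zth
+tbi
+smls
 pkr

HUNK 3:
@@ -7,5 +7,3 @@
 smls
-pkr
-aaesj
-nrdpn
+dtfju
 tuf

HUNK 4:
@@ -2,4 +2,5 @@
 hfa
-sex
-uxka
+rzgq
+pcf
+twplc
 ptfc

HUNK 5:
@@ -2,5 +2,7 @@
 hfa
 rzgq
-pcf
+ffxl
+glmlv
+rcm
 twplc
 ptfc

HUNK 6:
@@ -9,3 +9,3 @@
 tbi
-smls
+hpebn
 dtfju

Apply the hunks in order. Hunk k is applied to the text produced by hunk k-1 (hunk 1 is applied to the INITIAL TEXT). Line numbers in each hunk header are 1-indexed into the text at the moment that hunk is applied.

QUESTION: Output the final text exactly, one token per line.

Answer: bobsd
hfa
rzgq
ffxl
glmlv
rcm
twplc
ptfc
tbi
hpebn
dtfju
tuf

Derivation:
Hunk 1: at line 3 remove [lxz,eergj] add [ptfc,zth] -> 10 lines: bobsd hfa sex uxka ptfc zth pkr aaesj nrdpn tuf
Hunk 2: at line 5 remove [zth] add [tbi,smls] -> 11 lines: bobsd hfa sex uxka ptfc tbi smls pkr aaesj nrdpn tuf
Hunk 3: at line 7 remove [pkr,aaesj,nrdpn] add [dtfju] -> 9 lines: bobsd hfa sex uxka ptfc tbi smls dtfju tuf
Hunk 4: at line 2 remove [sex,uxka] add [rzgq,pcf,twplc] -> 10 lines: bobsd hfa rzgq pcf twplc ptfc tbi smls dtfju tuf
Hunk 5: at line 2 remove [pcf] add [ffxl,glmlv,rcm] -> 12 lines: bobsd hfa rzgq ffxl glmlv rcm twplc ptfc tbi smls dtfju tuf
Hunk 6: at line 9 remove [smls] add [hpebn] -> 12 lines: bobsd hfa rzgq ffxl glmlv rcm twplc ptfc tbi hpebn dtfju tuf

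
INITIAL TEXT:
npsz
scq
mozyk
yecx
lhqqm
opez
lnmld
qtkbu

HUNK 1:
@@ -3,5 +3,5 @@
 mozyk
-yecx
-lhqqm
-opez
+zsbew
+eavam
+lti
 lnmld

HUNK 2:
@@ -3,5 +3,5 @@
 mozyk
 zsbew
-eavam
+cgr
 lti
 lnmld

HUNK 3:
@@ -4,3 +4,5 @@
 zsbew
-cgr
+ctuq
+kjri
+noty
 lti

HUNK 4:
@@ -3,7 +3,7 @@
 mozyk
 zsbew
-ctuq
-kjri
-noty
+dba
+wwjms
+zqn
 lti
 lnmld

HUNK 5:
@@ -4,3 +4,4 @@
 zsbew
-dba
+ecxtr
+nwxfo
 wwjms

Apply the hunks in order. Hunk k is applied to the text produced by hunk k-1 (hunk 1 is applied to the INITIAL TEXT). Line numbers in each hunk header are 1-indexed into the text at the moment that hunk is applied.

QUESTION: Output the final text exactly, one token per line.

Answer: npsz
scq
mozyk
zsbew
ecxtr
nwxfo
wwjms
zqn
lti
lnmld
qtkbu

Derivation:
Hunk 1: at line 3 remove [yecx,lhqqm,opez] add [zsbew,eavam,lti] -> 8 lines: npsz scq mozyk zsbew eavam lti lnmld qtkbu
Hunk 2: at line 3 remove [eavam] add [cgr] -> 8 lines: npsz scq mozyk zsbew cgr lti lnmld qtkbu
Hunk 3: at line 4 remove [cgr] add [ctuq,kjri,noty] -> 10 lines: npsz scq mozyk zsbew ctuq kjri noty lti lnmld qtkbu
Hunk 4: at line 3 remove [ctuq,kjri,noty] add [dba,wwjms,zqn] -> 10 lines: npsz scq mozyk zsbew dba wwjms zqn lti lnmld qtkbu
Hunk 5: at line 4 remove [dba] add [ecxtr,nwxfo] -> 11 lines: npsz scq mozyk zsbew ecxtr nwxfo wwjms zqn lti lnmld qtkbu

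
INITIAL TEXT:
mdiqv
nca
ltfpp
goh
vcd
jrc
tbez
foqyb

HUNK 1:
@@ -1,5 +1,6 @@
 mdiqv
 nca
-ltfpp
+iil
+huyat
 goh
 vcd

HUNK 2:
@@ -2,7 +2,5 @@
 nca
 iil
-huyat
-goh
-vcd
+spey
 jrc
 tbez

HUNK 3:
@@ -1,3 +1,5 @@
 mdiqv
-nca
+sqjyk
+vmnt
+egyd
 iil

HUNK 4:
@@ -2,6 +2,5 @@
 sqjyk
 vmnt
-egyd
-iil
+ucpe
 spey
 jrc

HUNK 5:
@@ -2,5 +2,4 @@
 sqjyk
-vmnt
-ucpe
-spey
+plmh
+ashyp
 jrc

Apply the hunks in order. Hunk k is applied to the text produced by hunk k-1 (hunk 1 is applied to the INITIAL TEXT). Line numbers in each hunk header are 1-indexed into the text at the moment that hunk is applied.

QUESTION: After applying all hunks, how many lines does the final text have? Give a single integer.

Hunk 1: at line 1 remove [ltfpp] add [iil,huyat] -> 9 lines: mdiqv nca iil huyat goh vcd jrc tbez foqyb
Hunk 2: at line 2 remove [huyat,goh,vcd] add [spey] -> 7 lines: mdiqv nca iil spey jrc tbez foqyb
Hunk 3: at line 1 remove [nca] add [sqjyk,vmnt,egyd] -> 9 lines: mdiqv sqjyk vmnt egyd iil spey jrc tbez foqyb
Hunk 4: at line 2 remove [egyd,iil] add [ucpe] -> 8 lines: mdiqv sqjyk vmnt ucpe spey jrc tbez foqyb
Hunk 5: at line 2 remove [vmnt,ucpe,spey] add [plmh,ashyp] -> 7 lines: mdiqv sqjyk plmh ashyp jrc tbez foqyb
Final line count: 7

Answer: 7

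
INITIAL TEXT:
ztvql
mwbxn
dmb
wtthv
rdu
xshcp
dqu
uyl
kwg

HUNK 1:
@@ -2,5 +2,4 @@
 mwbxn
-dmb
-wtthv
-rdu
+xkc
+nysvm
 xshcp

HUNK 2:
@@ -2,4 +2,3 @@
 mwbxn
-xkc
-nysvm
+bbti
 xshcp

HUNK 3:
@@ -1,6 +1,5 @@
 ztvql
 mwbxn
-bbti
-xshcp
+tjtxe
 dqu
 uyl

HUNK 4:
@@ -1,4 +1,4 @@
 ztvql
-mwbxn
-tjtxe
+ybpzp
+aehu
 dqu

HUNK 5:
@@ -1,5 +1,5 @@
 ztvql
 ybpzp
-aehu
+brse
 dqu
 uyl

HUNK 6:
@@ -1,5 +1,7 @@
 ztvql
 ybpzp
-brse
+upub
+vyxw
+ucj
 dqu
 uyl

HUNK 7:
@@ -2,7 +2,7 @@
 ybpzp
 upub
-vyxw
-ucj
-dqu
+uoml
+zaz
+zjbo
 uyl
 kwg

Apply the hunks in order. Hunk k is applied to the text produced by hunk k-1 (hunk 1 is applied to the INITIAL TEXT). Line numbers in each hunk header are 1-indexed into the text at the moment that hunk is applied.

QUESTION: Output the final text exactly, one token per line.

Hunk 1: at line 2 remove [dmb,wtthv,rdu] add [xkc,nysvm] -> 8 lines: ztvql mwbxn xkc nysvm xshcp dqu uyl kwg
Hunk 2: at line 2 remove [xkc,nysvm] add [bbti] -> 7 lines: ztvql mwbxn bbti xshcp dqu uyl kwg
Hunk 3: at line 1 remove [bbti,xshcp] add [tjtxe] -> 6 lines: ztvql mwbxn tjtxe dqu uyl kwg
Hunk 4: at line 1 remove [mwbxn,tjtxe] add [ybpzp,aehu] -> 6 lines: ztvql ybpzp aehu dqu uyl kwg
Hunk 5: at line 1 remove [aehu] add [brse] -> 6 lines: ztvql ybpzp brse dqu uyl kwg
Hunk 6: at line 1 remove [brse] add [upub,vyxw,ucj] -> 8 lines: ztvql ybpzp upub vyxw ucj dqu uyl kwg
Hunk 7: at line 2 remove [vyxw,ucj,dqu] add [uoml,zaz,zjbo] -> 8 lines: ztvql ybpzp upub uoml zaz zjbo uyl kwg

Answer: ztvql
ybpzp
upub
uoml
zaz
zjbo
uyl
kwg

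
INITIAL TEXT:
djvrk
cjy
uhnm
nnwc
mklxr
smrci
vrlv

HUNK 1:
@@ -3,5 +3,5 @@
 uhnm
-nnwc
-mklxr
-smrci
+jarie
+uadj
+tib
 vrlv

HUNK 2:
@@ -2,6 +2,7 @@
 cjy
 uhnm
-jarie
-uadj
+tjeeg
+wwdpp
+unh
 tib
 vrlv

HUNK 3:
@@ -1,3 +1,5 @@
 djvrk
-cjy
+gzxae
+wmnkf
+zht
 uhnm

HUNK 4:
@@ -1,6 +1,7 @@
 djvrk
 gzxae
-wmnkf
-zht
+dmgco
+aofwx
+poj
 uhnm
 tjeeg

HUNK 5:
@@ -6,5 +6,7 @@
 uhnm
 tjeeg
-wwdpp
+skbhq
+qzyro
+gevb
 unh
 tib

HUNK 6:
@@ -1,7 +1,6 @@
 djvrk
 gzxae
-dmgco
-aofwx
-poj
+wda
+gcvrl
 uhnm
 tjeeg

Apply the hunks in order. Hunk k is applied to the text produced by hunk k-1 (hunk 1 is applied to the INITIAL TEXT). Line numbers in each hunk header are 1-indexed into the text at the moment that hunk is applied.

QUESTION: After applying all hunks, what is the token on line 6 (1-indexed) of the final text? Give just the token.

Answer: tjeeg

Derivation:
Hunk 1: at line 3 remove [nnwc,mklxr,smrci] add [jarie,uadj,tib] -> 7 lines: djvrk cjy uhnm jarie uadj tib vrlv
Hunk 2: at line 2 remove [jarie,uadj] add [tjeeg,wwdpp,unh] -> 8 lines: djvrk cjy uhnm tjeeg wwdpp unh tib vrlv
Hunk 3: at line 1 remove [cjy] add [gzxae,wmnkf,zht] -> 10 lines: djvrk gzxae wmnkf zht uhnm tjeeg wwdpp unh tib vrlv
Hunk 4: at line 1 remove [wmnkf,zht] add [dmgco,aofwx,poj] -> 11 lines: djvrk gzxae dmgco aofwx poj uhnm tjeeg wwdpp unh tib vrlv
Hunk 5: at line 6 remove [wwdpp] add [skbhq,qzyro,gevb] -> 13 lines: djvrk gzxae dmgco aofwx poj uhnm tjeeg skbhq qzyro gevb unh tib vrlv
Hunk 6: at line 1 remove [dmgco,aofwx,poj] add [wda,gcvrl] -> 12 lines: djvrk gzxae wda gcvrl uhnm tjeeg skbhq qzyro gevb unh tib vrlv
Final line 6: tjeeg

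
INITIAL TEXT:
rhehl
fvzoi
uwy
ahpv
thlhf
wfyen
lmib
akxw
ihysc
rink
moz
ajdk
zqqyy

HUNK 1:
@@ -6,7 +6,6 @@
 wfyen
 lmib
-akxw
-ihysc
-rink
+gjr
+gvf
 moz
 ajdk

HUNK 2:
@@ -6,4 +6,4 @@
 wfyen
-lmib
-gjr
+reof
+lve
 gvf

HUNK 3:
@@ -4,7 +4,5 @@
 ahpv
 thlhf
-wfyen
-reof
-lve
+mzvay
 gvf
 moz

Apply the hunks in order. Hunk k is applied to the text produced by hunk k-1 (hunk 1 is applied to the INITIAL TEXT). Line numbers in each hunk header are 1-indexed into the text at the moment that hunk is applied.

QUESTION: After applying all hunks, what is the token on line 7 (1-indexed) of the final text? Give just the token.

Answer: gvf

Derivation:
Hunk 1: at line 6 remove [akxw,ihysc,rink] add [gjr,gvf] -> 12 lines: rhehl fvzoi uwy ahpv thlhf wfyen lmib gjr gvf moz ajdk zqqyy
Hunk 2: at line 6 remove [lmib,gjr] add [reof,lve] -> 12 lines: rhehl fvzoi uwy ahpv thlhf wfyen reof lve gvf moz ajdk zqqyy
Hunk 3: at line 4 remove [wfyen,reof,lve] add [mzvay] -> 10 lines: rhehl fvzoi uwy ahpv thlhf mzvay gvf moz ajdk zqqyy
Final line 7: gvf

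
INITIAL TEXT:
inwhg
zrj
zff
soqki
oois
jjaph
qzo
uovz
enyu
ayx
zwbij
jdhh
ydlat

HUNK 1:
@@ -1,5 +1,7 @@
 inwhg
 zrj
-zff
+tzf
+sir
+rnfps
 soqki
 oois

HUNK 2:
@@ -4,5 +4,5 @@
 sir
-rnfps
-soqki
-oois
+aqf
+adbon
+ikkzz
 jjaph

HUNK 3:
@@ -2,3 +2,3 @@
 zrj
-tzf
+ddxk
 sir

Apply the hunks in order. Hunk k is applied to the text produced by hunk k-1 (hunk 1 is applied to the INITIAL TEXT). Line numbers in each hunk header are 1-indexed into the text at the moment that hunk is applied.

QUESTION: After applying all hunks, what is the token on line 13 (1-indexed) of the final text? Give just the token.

Hunk 1: at line 1 remove [zff] add [tzf,sir,rnfps] -> 15 lines: inwhg zrj tzf sir rnfps soqki oois jjaph qzo uovz enyu ayx zwbij jdhh ydlat
Hunk 2: at line 4 remove [rnfps,soqki,oois] add [aqf,adbon,ikkzz] -> 15 lines: inwhg zrj tzf sir aqf adbon ikkzz jjaph qzo uovz enyu ayx zwbij jdhh ydlat
Hunk 3: at line 2 remove [tzf] add [ddxk] -> 15 lines: inwhg zrj ddxk sir aqf adbon ikkzz jjaph qzo uovz enyu ayx zwbij jdhh ydlat
Final line 13: zwbij

Answer: zwbij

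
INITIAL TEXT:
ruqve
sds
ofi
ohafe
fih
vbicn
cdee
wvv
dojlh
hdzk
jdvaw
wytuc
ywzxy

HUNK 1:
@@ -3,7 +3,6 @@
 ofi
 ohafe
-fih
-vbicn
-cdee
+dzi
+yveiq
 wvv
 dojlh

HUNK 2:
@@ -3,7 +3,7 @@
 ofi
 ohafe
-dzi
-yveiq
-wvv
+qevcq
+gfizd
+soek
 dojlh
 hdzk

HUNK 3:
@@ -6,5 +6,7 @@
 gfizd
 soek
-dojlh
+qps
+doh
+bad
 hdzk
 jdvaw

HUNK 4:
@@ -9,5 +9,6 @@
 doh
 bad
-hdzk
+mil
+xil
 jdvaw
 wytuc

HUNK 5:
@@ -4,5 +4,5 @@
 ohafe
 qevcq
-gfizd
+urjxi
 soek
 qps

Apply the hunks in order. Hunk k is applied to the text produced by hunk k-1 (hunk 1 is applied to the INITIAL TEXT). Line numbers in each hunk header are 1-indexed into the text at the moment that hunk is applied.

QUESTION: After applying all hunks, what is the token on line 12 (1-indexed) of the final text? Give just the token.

Hunk 1: at line 3 remove [fih,vbicn,cdee] add [dzi,yveiq] -> 12 lines: ruqve sds ofi ohafe dzi yveiq wvv dojlh hdzk jdvaw wytuc ywzxy
Hunk 2: at line 3 remove [dzi,yveiq,wvv] add [qevcq,gfizd,soek] -> 12 lines: ruqve sds ofi ohafe qevcq gfizd soek dojlh hdzk jdvaw wytuc ywzxy
Hunk 3: at line 6 remove [dojlh] add [qps,doh,bad] -> 14 lines: ruqve sds ofi ohafe qevcq gfizd soek qps doh bad hdzk jdvaw wytuc ywzxy
Hunk 4: at line 9 remove [hdzk] add [mil,xil] -> 15 lines: ruqve sds ofi ohafe qevcq gfizd soek qps doh bad mil xil jdvaw wytuc ywzxy
Hunk 5: at line 4 remove [gfizd] add [urjxi] -> 15 lines: ruqve sds ofi ohafe qevcq urjxi soek qps doh bad mil xil jdvaw wytuc ywzxy
Final line 12: xil

Answer: xil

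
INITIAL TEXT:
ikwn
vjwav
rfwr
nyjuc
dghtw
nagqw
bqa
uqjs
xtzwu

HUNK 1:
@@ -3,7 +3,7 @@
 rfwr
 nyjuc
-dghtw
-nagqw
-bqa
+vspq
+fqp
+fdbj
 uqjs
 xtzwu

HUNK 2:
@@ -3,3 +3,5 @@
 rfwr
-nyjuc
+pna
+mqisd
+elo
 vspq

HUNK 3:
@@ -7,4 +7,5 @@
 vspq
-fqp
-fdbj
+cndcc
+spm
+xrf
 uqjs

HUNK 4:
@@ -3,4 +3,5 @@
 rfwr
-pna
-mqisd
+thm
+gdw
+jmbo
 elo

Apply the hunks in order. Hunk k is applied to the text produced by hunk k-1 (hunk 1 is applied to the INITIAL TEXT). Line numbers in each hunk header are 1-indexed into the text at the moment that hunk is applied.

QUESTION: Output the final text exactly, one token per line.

Hunk 1: at line 3 remove [dghtw,nagqw,bqa] add [vspq,fqp,fdbj] -> 9 lines: ikwn vjwav rfwr nyjuc vspq fqp fdbj uqjs xtzwu
Hunk 2: at line 3 remove [nyjuc] add [pna,mqisd,elo] -> 11 lines: ikwn vjwav rfwr pna mqisd elo vspq fqp fdbj uqjs xtzwu
Hunk 3: at line 7 remove [fqp,fdbj] add [cndcc,spm,xrf] -> 12 lines: ikwn vjwav rfwr pna mqisd elo vspq cndcc spm xrf uqjs xtzwu
Hunk 4: at line 3 remove [pna,mqisd] add [thm,gdw,jmbo] -> 13 lines: ikwn vjwav rfwr thm gdw jmbo elo vspq cndcc spm xrf uqjs xtzwu

Answer: ikwn
vjwav
rfwr
thm
gdw
jmbo
elo
vspq
cndcc
spm
xrf
uqjs
xtzwu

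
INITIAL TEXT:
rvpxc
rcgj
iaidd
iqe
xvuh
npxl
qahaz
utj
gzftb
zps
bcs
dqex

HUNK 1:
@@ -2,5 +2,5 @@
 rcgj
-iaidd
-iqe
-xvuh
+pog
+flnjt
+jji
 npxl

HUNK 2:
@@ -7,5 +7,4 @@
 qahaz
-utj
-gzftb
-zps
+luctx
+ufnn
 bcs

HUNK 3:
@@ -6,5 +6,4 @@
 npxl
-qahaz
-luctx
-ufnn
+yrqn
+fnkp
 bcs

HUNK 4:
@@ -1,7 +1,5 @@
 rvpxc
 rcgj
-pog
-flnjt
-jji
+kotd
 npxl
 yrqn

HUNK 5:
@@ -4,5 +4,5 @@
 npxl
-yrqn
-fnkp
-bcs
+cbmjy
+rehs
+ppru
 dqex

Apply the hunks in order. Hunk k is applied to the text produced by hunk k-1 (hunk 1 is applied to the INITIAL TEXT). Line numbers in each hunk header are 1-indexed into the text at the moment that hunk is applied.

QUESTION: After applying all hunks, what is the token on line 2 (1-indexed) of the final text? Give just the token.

Hunk 1: at line 2 remove [iaidd,iqe,xvuh] add [pog,flnjt,jji] -> 12 lines: rvpxc rcgj pog flnjt jji npxl qahaz utj gzftb zps bcs dqex
Hunk 2: at line 7 remove [utj,gzftb,zps] add [luctx,ufnn] -> 11 lines: rvpxc rcgj pog flnjt jji npxl qahaz luctx ufnn bcs dqex
Hunk 3: at line 6 remove [qahaz,luctx,ufnn] add [yrqn,fnkp] -> 10 lines: rvpxc rcgj pog flnjt jji npxl yrqn fnkp bcs dqex
Hunk 4: at line 1 remove [pog,flnjt,jji] add [kotd] -> 8 lines: rvpxc rcgj kotd npxl yrqn fnkp bcs dqex
Hunk 5: at line 4 remove [yrqn,fnkp,bcs] add [cbmjy,rehs,ppru] -> 8 lines: rvpxc rcgj kotd npxl cbmjy rehs ppru dqex
Final line 2: rcgj

Answer: rcgj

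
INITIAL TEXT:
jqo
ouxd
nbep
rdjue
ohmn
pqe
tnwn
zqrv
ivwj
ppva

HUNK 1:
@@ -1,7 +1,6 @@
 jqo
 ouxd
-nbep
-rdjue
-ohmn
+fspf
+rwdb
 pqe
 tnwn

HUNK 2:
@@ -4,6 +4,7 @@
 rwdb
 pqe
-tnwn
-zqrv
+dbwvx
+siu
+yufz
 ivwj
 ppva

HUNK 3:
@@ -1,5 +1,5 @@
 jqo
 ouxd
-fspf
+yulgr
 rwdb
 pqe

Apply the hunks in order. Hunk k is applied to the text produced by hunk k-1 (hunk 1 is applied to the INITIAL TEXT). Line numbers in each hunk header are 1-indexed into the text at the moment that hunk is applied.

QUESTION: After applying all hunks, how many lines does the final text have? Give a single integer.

Hunk 1: at line 1 remove [nbep,rdjue,ohmn] add [fspf,rwdb] -> 9 lines: jqo ouxd fspf rwdb pqe tnwn zqrv ivwj ppva
Hunk 2: at line 4 remove [tnwn,zqrv] add [dbwvx,siu,yufz] -> 10 lines: jqo ouxd fspf rwdb pqe dbwvx siu yufz ivwj ppva
Hunk 3: at line 1 remove [fspf] add [yulgr] -> 10 lines: jqo ouxd yulgr rwdb pqe dbwvx siu yufz ivwj ppva
Final line count: 10

Answer: 10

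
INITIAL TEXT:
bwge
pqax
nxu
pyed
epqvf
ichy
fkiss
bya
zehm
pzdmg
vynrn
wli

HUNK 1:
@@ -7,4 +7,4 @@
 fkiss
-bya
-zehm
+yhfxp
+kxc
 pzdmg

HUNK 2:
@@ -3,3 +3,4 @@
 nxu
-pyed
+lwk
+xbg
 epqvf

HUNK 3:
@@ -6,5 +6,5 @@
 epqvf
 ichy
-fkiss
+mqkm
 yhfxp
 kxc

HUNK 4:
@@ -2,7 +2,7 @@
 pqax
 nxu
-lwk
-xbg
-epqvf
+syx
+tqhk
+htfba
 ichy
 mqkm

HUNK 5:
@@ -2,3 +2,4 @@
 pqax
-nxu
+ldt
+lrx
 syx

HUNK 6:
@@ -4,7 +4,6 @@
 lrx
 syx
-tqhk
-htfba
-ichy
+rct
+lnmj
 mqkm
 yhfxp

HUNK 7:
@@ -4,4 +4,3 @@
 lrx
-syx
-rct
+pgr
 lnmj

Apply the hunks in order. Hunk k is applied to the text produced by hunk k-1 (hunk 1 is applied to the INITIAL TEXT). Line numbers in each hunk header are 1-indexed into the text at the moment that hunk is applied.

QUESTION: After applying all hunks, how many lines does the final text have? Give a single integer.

Hunk 1: at line 7 remove [bya,zehm] add [yhfxp,kxc] -> 12 lines: bwge pqax nxu pyed epqvf ichy fkiss yhfxp kxc pzdmg vynrn wli
Hunk 2: at line 3 remove [pyed] add [lwk,xbg] -> 13 lines: bwge pqax nxu lwk xbg epqvf ichy fkiss yhfxp kxc pzdmg vynrn wli
Hunk 3: at line 6 remove [fkiss] add [mqkm] -> 13 lines: bwge pqax nxu lwk xbg epqvf ichy mqkm yhfxp kxc pzdmg vynrn wli
Hunk 4: at line 2 remove [lwk,xbg,epqvf] add [syx,tqhk,htfba] -> 13 lines: bwge pqax nxu syx tqhk htfba ichy mqkm yhfxp kxc pzdmg vynrn wli
Hunk 5: at line 2 remove [nxu] add [ldt,lrx] -> 14 lines: bwge pqax ldt lrx syx tqhk htfba ichy mqkm yhfxp kxc pzdmg vynrn wli
Hunk 6: at line 4 remove [tqhk,htfba,ichy] add [rct,lnmj] -> 13 lines: bwge pqax ldt lrx syx rct lnmj mqkm yhfxp kxc pzdmg vynrn wli
Hunk 7: at line 4 remove [syx,rct] add [pgr] -> 12 lines: bwge pqax ldt lrx pgr lnmj mqkm yhfxp kxc pzdmg vynrn wli
Final line count: 12

Answer: 12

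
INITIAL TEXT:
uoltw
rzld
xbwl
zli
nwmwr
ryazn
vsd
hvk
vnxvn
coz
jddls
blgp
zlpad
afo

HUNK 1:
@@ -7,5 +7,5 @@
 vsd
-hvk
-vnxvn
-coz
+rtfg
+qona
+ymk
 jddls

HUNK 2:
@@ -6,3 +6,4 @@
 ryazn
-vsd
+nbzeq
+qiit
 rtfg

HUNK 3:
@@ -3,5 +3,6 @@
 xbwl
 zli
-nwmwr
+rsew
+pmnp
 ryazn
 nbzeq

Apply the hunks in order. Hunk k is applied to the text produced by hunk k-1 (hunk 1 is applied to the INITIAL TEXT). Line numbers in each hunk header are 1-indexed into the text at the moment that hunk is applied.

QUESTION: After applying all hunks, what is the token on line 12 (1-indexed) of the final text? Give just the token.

Hunk 1: at line 7 remove [hvk,vnxvn,coz] add [rtfg,qona,ymk] -> 14 lines: uoltw rzld xbwl zli nwmwr ryazn vsd rtfg qona ymk jddls blgp zlpad afo
Hunk 2: at line 6 remove [vsd] add [nbzeq,qiit] -> 15 lines: uoltw rzld xbwl zli nwmwr ryazn nbzeq qiit rtfg qona ymk jddls blgp zlpad afo
Hunk 3: at line 3 remove [nwmwr] add [rsew,pmnp] -> 16 lines: uoltw rzld xbwl zli rsew pmnp ryazn nbzeq qiit rtfg qona ymk jddls blgp zlpad afo
Final line 12: ymk

Answer: ymk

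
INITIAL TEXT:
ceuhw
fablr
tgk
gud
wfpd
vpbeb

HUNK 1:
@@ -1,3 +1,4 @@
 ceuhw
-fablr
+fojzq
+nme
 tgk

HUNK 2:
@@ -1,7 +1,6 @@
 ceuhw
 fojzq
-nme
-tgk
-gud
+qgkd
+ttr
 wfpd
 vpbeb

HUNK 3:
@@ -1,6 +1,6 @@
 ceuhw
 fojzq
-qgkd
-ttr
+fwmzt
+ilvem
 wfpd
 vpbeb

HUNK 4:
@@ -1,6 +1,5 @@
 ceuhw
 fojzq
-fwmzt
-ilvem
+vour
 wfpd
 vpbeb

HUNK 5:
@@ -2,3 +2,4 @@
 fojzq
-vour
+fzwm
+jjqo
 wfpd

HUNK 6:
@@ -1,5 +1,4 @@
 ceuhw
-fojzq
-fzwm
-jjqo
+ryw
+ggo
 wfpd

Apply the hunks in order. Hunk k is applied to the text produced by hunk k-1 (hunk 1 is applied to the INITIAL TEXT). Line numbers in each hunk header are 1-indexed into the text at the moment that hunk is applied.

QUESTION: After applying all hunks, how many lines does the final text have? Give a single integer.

Hunk 1: at line 1 remove [fablr] add [fojzq,nme] -> 7 lines: ceuhw fojzq nme tgk gud wfpd vpbeb
Hunk 2: at line 1 remove [nme,tgk,gud] add [qgkd,ttr] -> 6 lines: ceuhw fojzq qgkd ttr wfpd vpbeb
Hunk 3: at line 1 remove [qgkd,ttr] add [fwmzt,ilvem] -> 6 lines: ceuhw fojzq fwmzt ilvem wfpd vpbeb
Hunk 4: at line 1 remove [fwmzt,ilvem] add [vour] -> 5 lines: ceuhw fojzq vour wfpd vpbeb
Hunk 5: at line 2 remove [vour] add [fzwm,jjqo] -> 6 lines: ceuhw fojzq fzwm jjqo wfpd vpbeb
Hunk 6: at line 1 remove [fojzq,fzwm,jjqo] add [ryw,ggo] -> 5 lines: ceuhw ryw ggo wfpd vpbeb
Final line count: 5

Answer: 5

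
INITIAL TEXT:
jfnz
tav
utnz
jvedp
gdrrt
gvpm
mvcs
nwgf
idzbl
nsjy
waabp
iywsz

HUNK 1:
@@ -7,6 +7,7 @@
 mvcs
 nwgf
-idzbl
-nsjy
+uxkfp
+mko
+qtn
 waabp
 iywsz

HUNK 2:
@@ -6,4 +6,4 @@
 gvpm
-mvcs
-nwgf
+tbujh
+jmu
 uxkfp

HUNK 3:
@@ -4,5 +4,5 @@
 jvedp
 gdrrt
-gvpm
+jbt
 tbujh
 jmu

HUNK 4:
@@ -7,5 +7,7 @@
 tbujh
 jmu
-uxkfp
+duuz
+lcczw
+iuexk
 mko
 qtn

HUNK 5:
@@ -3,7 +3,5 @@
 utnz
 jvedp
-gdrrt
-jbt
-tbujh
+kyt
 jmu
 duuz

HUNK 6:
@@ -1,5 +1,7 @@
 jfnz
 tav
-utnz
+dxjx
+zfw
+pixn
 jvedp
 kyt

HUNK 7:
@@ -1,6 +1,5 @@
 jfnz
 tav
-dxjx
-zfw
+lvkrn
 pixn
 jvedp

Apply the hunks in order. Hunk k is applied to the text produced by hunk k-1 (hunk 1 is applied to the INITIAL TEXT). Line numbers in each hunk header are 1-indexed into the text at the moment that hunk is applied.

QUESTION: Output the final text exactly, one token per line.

Answer: jfnz
tav
lvkrn
pixn
jvedp
kyt
jmu
duuz
lcczw
iuexk
mko
qtn
waabp
iywsz

Derivation:
Hunk 1: at line 7 remove [idzbl,nsjy] add [uxkfp,mko,qtn] -> 13 lines: jfnz tav utnz jvedp gdrrt gvpm mvcs nwgf uxkfp mko qtn waabp iywsz
Hunk 2: at line 6 remove [mvcs,nwgf] add [tbujh,jmu] -> 13 lines: jfnz tav utnz jvedp gdrrt gvpm tbujh jmu uxkfp mko qtn waabp iywsz
Hunk 3: at line 4 remove [gvpm] add [jbt] -> 13 lines: jfnz tav utnz jvedp gdrrt jbt tbujh jmu uxkfp mko qtn waabp iywsz
Hunk 4: at line 7 remove [uxkfp] add [duuz,lcczw,iuexk] -> 15 lines: jfnz tav utnz jvedp gdrrt jbt tbujh jmu duuz lcczw iuexk mko qtn waabp iywsz
Hunk 5: at line 3 remove [gdrrt,jbt,tbujh] add [kyt] -> 13 lines: jfnz tav utnz jvedp kyt jmu duuz lcczw iuexk mko qtn waabp iywsz
Hunk 6: at line 1 remove [utnz] add [dxjx,zfw,pixn] -> 15 lines: jfnz tav dxjx zfw pixn jvedp kyt jmu duuz lcczw iuexk mko qtn waabp iywsz
Hunk 7: at line 1 remove [dxjx,zfw] add [lvkrn] -> 14 lines: jfnz tav lvkrn pixn jvedp kyt jmu duuz lcczw iuexk mko qtn waabp iywsz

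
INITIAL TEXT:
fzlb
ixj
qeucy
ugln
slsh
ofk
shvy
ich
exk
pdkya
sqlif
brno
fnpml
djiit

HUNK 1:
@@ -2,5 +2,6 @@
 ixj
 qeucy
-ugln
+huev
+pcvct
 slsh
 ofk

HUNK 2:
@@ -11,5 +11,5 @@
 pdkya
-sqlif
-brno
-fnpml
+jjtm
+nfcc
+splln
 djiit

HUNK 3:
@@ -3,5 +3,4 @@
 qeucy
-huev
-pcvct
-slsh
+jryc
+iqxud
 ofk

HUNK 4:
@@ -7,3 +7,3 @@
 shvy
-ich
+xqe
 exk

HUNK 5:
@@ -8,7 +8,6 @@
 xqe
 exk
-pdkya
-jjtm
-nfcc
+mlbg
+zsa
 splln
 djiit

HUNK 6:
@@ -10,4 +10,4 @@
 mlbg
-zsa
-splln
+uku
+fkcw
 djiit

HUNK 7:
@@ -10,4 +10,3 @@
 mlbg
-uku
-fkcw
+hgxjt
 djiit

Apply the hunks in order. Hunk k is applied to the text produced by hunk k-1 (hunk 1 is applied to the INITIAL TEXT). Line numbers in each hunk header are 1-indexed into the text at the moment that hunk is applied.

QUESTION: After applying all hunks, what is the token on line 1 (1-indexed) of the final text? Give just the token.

Hunk 1: at line 2 remove [ugln] add [huev,pcvct] -> 15 lines: fzlb ixj qeucy huev pcvct slsh ofk shvy ich exk pdkya sqlif brno fnpml djiit
Hunk 2: at line 11 remove [sqlif,brno,fnpml] add [jjtm,nfcc,splln] -> 15 lines: fzlb ixj qeucy huev pcvct slsh ofk shvy ich exk pdkya jjtm nfcc splln djiit
Hunk 3: at line 3 remove [huev,pcvct,slsh] add [jryc,iqxud] -> 14 lines: fzlb ixj qeucy jryc iqxud ofk shvy ich exk pdkya jjtm nfcc splln djiit
Hunk 4: at line 7 remove [ich] add [xqe] -> 14 lines: fzlb ixj qeucy jryc iqxud ofk shvy xqe exk pdkya jjtm nfcc splln djiit
Hunk 5: at line 8 remove [pdkya,jjtm,nfcc] add [mlbg,zsa] -> 13 lines: fzlb ixj qeucy jryc iqxud ofk shvy xqe exk mlbg zsa splln djiit
Hunk 6: at line 10 remove [zsa,splln] add [uku,fkcw] -> 13 lines: fzlb ixj qeucy jryc iqxud ofk shvy xqe exk mlbg uku fkcw djiit
Hunk 7: at line 10 remove [uku,fkcw] add [hgxjt] -> 12 lines: fzlb ixj qeucy jryc iqxud ofk shvy xqe exk mlbg hgxjt djiit
Final line 1: fzlb

Answer: fzlb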